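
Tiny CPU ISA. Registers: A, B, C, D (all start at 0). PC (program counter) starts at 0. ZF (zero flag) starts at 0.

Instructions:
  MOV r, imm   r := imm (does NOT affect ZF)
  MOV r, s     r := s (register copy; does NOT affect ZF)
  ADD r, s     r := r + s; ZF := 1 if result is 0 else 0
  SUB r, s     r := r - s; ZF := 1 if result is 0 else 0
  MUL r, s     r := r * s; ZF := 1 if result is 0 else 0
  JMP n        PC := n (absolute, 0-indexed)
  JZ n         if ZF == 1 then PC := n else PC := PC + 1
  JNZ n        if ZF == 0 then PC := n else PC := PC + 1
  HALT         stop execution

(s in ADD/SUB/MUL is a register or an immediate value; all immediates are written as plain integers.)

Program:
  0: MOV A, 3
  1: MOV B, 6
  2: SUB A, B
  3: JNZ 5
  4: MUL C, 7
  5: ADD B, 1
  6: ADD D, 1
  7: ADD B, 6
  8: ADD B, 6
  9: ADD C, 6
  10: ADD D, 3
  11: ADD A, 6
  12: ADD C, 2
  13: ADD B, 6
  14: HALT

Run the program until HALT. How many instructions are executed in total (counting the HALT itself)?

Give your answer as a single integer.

Answer: 14

Derivation:
Step 1: PC=0 exec 'MOV A, 3'. After: A=3 B=0 C=0 D=0 ZF=0 PC=1
Step 2: PC=1 exec 'MOV B, 6'. After: A=3 B=6 C=0 D=0 ZF=0 PC=2
Step 3: PC=2 exec 'SUB A, B'. After: A=-3 B=6 C=0 D=0 ZF=0 PC=3
Step 4: PC=3 exec 'JNZ 5'. After: A=-3 B=6 C=0 D=0 ZF=0 PC=5
Step 5: PC=5 exec 'ADD B, 1'. After: A=-3 B=7 C=0 D=0 ZF=0 PC=6
Step 6: PC=6 exec 'ADD D, 1'. After: A=-3 B=7 C=0 D=1 ZF=0 PC=7
Step 7: PC=7 exec 'ADD B, 6'. After: A=-3 B=13 C=0 D=1 ZF=0 PC=8
Step 8: PC=8 exec 'ADD B, 6'. After: A=-3 B=19 C=0 D=1 ZF=0 PC=9
Step 9: PC=9 exec 'ADD C, 6'. After: A=-3 B=19 C=6 D=1 ZF=0 PC=10
Step 10: PC=10 exec 'ADD D, 3'. After: A=-3 B=19 C=6 D=4 ZF=0 PC=11
Step 11: PC=11 exec 'ADD A, 6'. After: A=3 B=19 C=6 D=4 ZF=0 PC=12
Step 12: PC=12 exec 'ADD C, 2'. After: A=3 B=19 C=8 D=4 ZF=0 PC=13
Step 13: PC=13 exec 'ADD B, 6'. After: A=3 B=25 C=8 D=4 ZF=0 PC=14
Step 14: PC=14 exec 'HALT'. After: A=3 B=25 C=8 D=4 ZF=0 PC=14 HALTED
Total instructions executed: 14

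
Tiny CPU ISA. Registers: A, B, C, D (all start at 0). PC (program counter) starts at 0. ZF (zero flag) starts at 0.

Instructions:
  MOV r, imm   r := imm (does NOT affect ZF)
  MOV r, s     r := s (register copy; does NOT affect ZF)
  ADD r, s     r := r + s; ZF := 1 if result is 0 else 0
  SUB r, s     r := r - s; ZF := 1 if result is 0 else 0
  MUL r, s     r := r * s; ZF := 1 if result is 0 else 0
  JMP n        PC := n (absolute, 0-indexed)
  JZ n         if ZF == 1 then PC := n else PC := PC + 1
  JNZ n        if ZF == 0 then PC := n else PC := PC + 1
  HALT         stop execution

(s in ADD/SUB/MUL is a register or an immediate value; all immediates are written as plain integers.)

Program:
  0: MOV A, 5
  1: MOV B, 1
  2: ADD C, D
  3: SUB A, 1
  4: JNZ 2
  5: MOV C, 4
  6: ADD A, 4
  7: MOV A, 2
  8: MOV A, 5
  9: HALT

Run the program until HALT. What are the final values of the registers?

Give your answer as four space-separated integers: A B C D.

Step 1: PC=0 exec 'MOV A, 5'. After: A=5 B=0 C=0 D=0 ZF=0 PC=1
Step 2: PC=1 exec 'MOV B, 1'. After: A=5 B=1 C=0 D=0 ZF=0 PC=2
Step 3: PC=2 exec 'ADD C, D'. After: A=5 B=1 C=0 D=0 ZF=1 PC=3
Step 4: PC=3 exec 'SUB A, 1'. After: A=4 B=1 C=0 D=0 ZF=0 PC=4
Step 5: PC=4 exec 'JNZ 2'. After: A=4 B=1 C=0 D=0 ZF=0 PC=2
Step 6: PC=2 exec 'ADD C, D'. After: A=4 B=1 C=0 D=0 ZF=1 PC=3
Step 7: PC=3 exec 'SUB A, 1'. After: A=3 B=1 C=0 D=0 ZF=0 PC=4
Step 8: PC=4 exec 'JNZ 2'. After: A=3 B=1 C=0 D=0 ZF=0 PC=2
Step 9: PC=2 exec 'ADD C, D'. After: A=3 B=1 C=0 D=0 ZF=1 PC=3
Step 10: PC=3 exec 'SUB A, 1'. After: A=2 B=1 C=0 D=0 ZF=0 PC=4
Step 11: PC=4 exec 'JNZ 2'. After: A=2 B=1 C=0 D=0 ZF=0 PC=2
Step 12: PC=2 exec 'ADD C, D'. After: A=2 B=1 C=0 D=0 ZF=1 PC=3
Step 13: PC=3 exec 'SUB A, 1'. After: A=1 B=1 C=0 D=0 ZF=0 PC=4
Step 14: PC=4 exec 'JNZ 2'. After: A=1 B=1 C=0 D=0 ZF=0 PC=2
Step 15: PC=2 exec 'ADD C, D'. After: A=1 B=1 C=0 D=0 ZF=1 PC=3
Step 16: PC=3 exec 'SUB A, 1'. After: A=0 B=1 C=0 D=0 ZF=1 PC=4
Step 17: PC=4 exec 'JNZ 2'. After: A=0 B=1 C=0 D=0 ZF=1 PC=5
Step 18: PC=5 exec 'MOV C, 4'. After: A=0 B=1 C=4 D=0 ZF=1 PC=6
Step 19: PC=6 exec 'ADD A, 4'. After: A=4 B=1 C=4 D=0 ZF=0 PC=7
Step 20: PC=7 exec 'MOV A, 2'. After: A=2 B=1 C=4 D=0 ZF=0 PC=8
Step 21: PC=8 exec 'MOV A, 5'. After: A=5 B=1 C=4 D=0 ZF=0 PC=9
Step 22: PC=9 exec 'HALT'. After: A=5 B=1 C=4 D=0 ZF=0 PC=9 HALTED

Answer: 5 1 4 0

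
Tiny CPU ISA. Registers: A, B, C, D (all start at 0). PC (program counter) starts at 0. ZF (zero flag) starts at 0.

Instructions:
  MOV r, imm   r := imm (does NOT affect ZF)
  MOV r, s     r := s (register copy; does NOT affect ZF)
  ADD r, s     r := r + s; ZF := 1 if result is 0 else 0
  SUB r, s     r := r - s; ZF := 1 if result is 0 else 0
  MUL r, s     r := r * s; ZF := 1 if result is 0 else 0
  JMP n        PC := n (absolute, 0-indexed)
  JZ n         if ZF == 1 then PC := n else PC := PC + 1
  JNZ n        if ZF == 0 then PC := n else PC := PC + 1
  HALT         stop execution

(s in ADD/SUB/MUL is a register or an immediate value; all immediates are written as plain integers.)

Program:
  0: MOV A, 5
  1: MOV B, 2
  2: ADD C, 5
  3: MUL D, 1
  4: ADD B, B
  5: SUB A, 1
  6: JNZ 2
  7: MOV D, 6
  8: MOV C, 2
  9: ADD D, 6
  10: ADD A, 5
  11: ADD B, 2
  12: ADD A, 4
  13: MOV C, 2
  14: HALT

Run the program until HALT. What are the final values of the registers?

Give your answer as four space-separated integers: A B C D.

Answer: 9 66 2 12

Derivation:
Step 1: PC=0 exec 'MOV A, 5'. After: A=5 B=0 C=0 D=0 ZF=0 PC=1
Step 2: PC=1 exec 'MOV B, 2'. After: A=5 B=2 C=0 D=0 ZF=0 PC=2
Step 3: PC=2 exec 'ADD C, 5'. After: A=5 B=2 C=5 D=0 ZF=0 PC=3
Step 4: PC=3 exec 'MUL D, 1'. After: A=5 B=2 C=5 D=0 ZF=1 PC=4
Step 5: PC=4 exec 'ADD B, B'. After: A=5 B=4 C=5 D=0 ZF=0 PC=5
Step 6: PC=5 exec 'SUB A, 1'. After: A=4 B=4 C=5 D=0 ZF=0 PC=6
Step 7: PC=6 exec 'JNZ 2'. After: A=4 B=4 C=5 D=0 ZF=0 PC=2
Step 8: PC=2 exec 'ADD C, 5'. After: A=4 B=4 C=10 D=0 ZF=0 PC=3
Step 9: PC=3 exec 'MUL D, 1'. After: A=4 B=4 C=10 D=0 ZF=1 PC=4
Step 10: PC=4 exec 'ADD B, B'. After: A=4 B=8 C=10 D=0 ZF=0 PC=5
Step 11: PC=5 exec 'SUB A, 1'. After: A=3 B=8 C=10 D=0 ZF=0 PC=6
Step 12: PC=6 exec 'JNZ 2'. After: A=3 B=8 C=10 D=0 ZF=0 PC=2
Step 13: PC=2 exec 'ADD C, 5'. After: A=3 B=8 C=15 D=0 ZF=0 PC=3
Step 14: PC=3 exec 'MUL D, 1'. After: A=3 B=8 C=15 D=0 ZF=1 PC=4
Step 15: PC=4 exec 'ADD B, B'. After: A=3 B=16 C=15 D=0 ZF=0 PC=5
Step 16: PC=5 exec 'SUB A, 1'. After: A=2 B=16 C=15 D=0 ZF=0 PC=6
Step 17: PC=6 exec 'JNZ 2'. After: A=2 B=16 C=15 D=0 ZF=0 PC=2
Step 18: PC=2 exec 'ADD C, 5'. After: A=2 B=16 C=20 D=0 ZF=0 PC=3
Step 19: PC=3 exec 'MUL D, 1'. After: A=2 B=16 C=20 D=0 ZF=1 PC=4
Step 20: PC=4 exec 'ADD B, B'. After: A=2 B=32 C=20 D=0 ZF=0 PC=5
Step 21: PC=5 exec 'SUB A, 1'. After: A=1 B=32 C=20 D=0 ZF=0 PC=6
Step 22: PC=6 exec 'JNZ 2'. After: A=1 B=32 C=20 D=0 ZF=0 PC=2
Step 23: PC=2 exec 'ADD C, 5'. After: A=1 B=32 C=25 D=0 ZF=0 PC=3
Step 24: PC=3 exec 'MUL D, 1'. After: A=1 B=32 C=25 D=0 ZF=1 PC=4
Step 25: PC=4 exec 'ADD B, B'. After: A=1 B=64 C=25 D=0 ZF=0 PC=5
Step 26: PC=5 exec 'SUB A, 1'. After: A=0 B=64 C=25 D=0 ZF=1 PC=6
Step 27: PC=6 exec 'JNZ 2'. After: A=0 B=64 C=25 D=0 ZF=1 PC=7
Step 28: PC=7 exec 'MOV D, 6'. After: A=0 B=64 C=25 D=6 ZF=1 PC=8
Step 29: PC=8 exec 'MOV C, 2'. After: A=0 B=64 C=2 D=6 ZF=1 PC=9
Step 30: PC=9 exec 'ADD D, 6'. After: A=0 B=64 C=2 D=12 ZF=0 PC=10
Step 31: PC=10 exec 'ADD A, 5'. After: A=5 B=64 C=2 D=12 ZF=0 PC=11
Step 32: PC=11 exec 'ADD B, 2'. After: A=5 B=66 C=2 D=12 ZF=0 PC=12
Step 33: PC=12 exec 'ADD A, 4'. After: A=9 B=66 C=2 D=12 ZF=0 PC=13
Step 34: PC=13 exec 'MOV C, 2'. After: A=9 B=66 C=2 D=12 ZF=0 PC=14
Step 35: PC=14 exec 'HALT'. After: A=9 B=66 C=2 D=12 ZF=0 PC=14 HALTED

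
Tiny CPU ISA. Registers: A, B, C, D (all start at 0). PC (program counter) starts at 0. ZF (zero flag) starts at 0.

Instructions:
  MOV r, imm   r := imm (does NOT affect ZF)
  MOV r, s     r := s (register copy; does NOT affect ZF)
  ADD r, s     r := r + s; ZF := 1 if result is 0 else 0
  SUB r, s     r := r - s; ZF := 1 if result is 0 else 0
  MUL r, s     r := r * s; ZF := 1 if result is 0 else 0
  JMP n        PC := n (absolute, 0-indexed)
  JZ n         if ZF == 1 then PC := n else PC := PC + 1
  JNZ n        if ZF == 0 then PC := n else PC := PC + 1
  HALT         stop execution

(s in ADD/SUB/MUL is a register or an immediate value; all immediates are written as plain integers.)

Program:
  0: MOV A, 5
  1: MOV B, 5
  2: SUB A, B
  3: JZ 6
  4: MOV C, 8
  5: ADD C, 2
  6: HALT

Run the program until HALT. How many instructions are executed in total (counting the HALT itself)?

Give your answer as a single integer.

Step 1: PC=0 exec 'MOV A, 5'. After: A=5 B=0 C=0 D=0 ZF=0 PC=1
Step 2: PC=1 exec 'MOV B, 5'. After: A=5 B=5 C=0 D=0 ZF=0 PC=2
Step 3: PC=2 exec 'SUB A, B'. After: A=0 B=5 C=0 D=0 ZF=1 PC=3
Step 4: PC=3 exec 'JZ 6'. After: A=0 B=5 C=0 D=0 ZF=1 PC=6
Step 5: PC=6 exec 'HALT'. After: A=0 B=5 C=0 D=0 ZF=1 PC=6 HALTED
Total instructions executed: 5

Answer: 5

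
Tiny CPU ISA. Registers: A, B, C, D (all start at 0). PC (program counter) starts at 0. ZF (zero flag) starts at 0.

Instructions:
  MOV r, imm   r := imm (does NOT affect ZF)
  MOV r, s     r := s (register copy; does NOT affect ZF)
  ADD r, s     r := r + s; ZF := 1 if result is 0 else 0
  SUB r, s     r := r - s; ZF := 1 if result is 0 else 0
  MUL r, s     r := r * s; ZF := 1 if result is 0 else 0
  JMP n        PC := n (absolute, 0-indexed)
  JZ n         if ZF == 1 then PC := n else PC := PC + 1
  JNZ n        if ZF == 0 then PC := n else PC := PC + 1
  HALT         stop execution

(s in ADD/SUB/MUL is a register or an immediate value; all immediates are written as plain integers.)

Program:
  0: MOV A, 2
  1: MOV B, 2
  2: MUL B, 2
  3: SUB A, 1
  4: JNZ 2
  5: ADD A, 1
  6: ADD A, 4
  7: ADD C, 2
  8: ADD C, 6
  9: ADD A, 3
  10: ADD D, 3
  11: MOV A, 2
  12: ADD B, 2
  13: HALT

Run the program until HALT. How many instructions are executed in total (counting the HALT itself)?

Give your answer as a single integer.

Answer: 17

Derivation:
Step 1: PC=0 exec 'MOV A, 2'. After: A=2 B=0 C=0 D=0 ZF=0 PC=1
Step 2: PC=1 exec 'MOV B, 2'. After: A=2 B=2 C=0 D=0 ZF=0 PC=2
Step 3: PC=2 exec 'MUL B, 2'. After: A=2 B=4 C=0 D=0 ZF=0 PC=3
Step 4: PC=3 exec 'SUB A, 1'. After: A=1 B=4 C=0 D=0 ZF=0 PC=4
Step 5: PC=4 exec 'JNZ 2'. After: A=1 B=4 C=0 D=0 ZF=0 PC=2
Step 6: PC=2 exec 'MUL B, 2'. After: A=1 B=8 C=0 D=0 ZF=0 PC=3
Step 7: PC=3 exec 'SUB A, 1'. After: A=0 B=8 C=0 D=0 ZF=1 PC=4
Step 8: PC=4 exec 'JNZ 2'. After: A=0 B=8 C=0 D=0 ZF=1 PC=5
Step 9: PC=5 exec 'ADD A, 1'. After: A=1 B=8 C=0 D=0 ZF=0 PC=6
Step 10: PC=6 exec 'ADD A, 4'. After: A=5 B=8 C=0 D=0 ZF=0 PC=7
Step 11: PC=7 exec 'ADD C, 2'. After: A=5 B=8 C=2 D=0 ZF=0 PC=8
Step 12: PC=8 exec 'ADD C, 6'. After: A=5 B=8 C=8 D=0 ZF=0 PC=9
Step 13: PC=9 exec 'ADD A, 3'. After: A=8 B=8 C=8 D=0 ZF=0 PC=10
Step 14: PC=10 exec 'ADD D, 3'. After: A=8 B=8 C=8 D=3 ZF=0 PC=11
Step 15: PC=11 exec 'MOV A, 2'. After: A=2 B=8 C=8 D=3 ZF=0 PC=12
Step 16: PC=12 exec 'ADD B, 2'. After: A=2 B=10 C=8 D=3 ZF=0 PC=13
Step 17: PC=13 exec 'HALT'. After: A=2 B=10 C=8 D=3 ZF=0 PC=13 HALTED
Total instructions executed: 17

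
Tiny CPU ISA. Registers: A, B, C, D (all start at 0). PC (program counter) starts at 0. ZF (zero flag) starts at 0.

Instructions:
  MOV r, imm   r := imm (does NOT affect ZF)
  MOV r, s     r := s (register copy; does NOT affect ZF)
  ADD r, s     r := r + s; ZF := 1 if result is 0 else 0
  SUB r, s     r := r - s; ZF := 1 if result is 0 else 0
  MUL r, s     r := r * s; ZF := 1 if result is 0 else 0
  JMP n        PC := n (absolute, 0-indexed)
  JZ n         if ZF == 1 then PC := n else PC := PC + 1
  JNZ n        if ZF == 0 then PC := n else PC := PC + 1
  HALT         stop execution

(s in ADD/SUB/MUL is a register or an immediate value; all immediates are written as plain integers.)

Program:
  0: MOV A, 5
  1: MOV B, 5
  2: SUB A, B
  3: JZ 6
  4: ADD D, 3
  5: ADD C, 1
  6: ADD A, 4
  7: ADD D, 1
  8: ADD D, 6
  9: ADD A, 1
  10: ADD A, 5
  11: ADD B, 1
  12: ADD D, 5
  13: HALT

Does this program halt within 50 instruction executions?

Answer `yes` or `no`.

Answer: yes

Derivation:
Step 1: PC=0 exec 'MOV A, 5'. After: A=5 B=0 C=0 D=0 ZF=0 PC=1
Step 2: PC=1 exec 'MOV B, 5'. After: A=5 B=5 C=0 D=0 ZF=0 PC=2
Step 3: PC=2 exec 'SUB A, B'. After: A=0 B=5 C=0 D=0 ZF=1 PC=3
Step 4: PC=3 exec 'JZ 6'. After: A=0 B=5 C=0 D=0 ZF=1 PC=6
Step 5: PC=6 exec 'ADD A, 4'. After: A=4 B=5 C=0 D=0 ZF=0 PC=7
Step 6: PC=7 exec 'ADD D, 1'. After: A=4 B=5 C=0 D=1 ZF=0 PC=8
Step 7: PC=8 exec 'ADD D, 6'. After: A=4 B=5 C=0 D=7 ZF=0 PC=9
Step 8: PC=9 exec 'ADD A, 1'. After: A=5 B=5 C=0 D=7 ZF=0 PC=10
Step 9: PC=10 exec 'ADD A, 5'. After: A=10 B=5 C=0 D=7 ZF=0 PC=11
Step 10: PC=11 exec 'ADD B, 1'. After: A=10 B=6 C=0 D=7 ZF=0 PC=12
Step 11: PC=12 exec 'ADD D, 5'. After: A=10 B=6 C=0 D=12 ZF=0 PC=13
Step 12: PC=13 exec 'HALT'. After: A=10 B=6 C=0 D=12 ZF=0 PC=13 HALTED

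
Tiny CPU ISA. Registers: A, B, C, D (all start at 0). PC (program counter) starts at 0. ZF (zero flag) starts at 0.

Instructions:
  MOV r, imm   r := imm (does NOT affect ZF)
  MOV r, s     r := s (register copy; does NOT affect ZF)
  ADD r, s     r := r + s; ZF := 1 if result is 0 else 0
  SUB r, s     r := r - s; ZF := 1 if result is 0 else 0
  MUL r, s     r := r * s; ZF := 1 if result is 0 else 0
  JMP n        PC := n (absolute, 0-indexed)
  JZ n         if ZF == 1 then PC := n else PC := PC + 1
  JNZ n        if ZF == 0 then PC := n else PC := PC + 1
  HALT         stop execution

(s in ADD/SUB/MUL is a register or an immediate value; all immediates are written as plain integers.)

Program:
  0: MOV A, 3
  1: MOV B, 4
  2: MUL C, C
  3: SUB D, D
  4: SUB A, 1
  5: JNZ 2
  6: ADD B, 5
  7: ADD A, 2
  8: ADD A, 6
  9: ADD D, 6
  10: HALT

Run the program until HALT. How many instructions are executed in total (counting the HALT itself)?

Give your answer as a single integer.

Step 1: PC=0 exec 'MOV A, 3'. After: A=3 B=0 C=0 D=0 ZF=0 PC=1
Step 2: PC=1 exec 'MOV B, 4'. After: A=3 B=4 C=0 D=0 ZF=0 PC=2
Step 3: PC=2 exec 'MUL C, C'. After: A=3 B=4 C=0 D=0 ZF=1 PC=3
Step 4: PC=3 exec 'SUB D, D'. After: A=3 B=4 C=0 D=0 ZF=1 PC=4
Step 5: PC=4 exec 'SUB A, 1'. After: A=2 B=4 C=0 D=0 ZF=0 PC=5
Step 6: PC=5 exec 'JNZ 2'. After: A=2 B=4 C=0 D=0 ZF=0 PC=2
Step 7: PC=2 exec 'MUL C, C'. After: A=2 B=4 C=0 D=0 ZF=1 PC=3
Step 8: PC=3 exec 'SUB D, D'. After: A=2 B=4 C=0 D=0 ZF=1 PC=4
Step 9: PC=4 exec 'SUB A, 1'. After: A=1 B=4 C=0 D=0 ZF=0 PC=5
Step 10: PC=5 exec 'JNZ 2'. After: A=1 B=4 C=0 D=0 ZF=0 PC=2
Step 11: PC=2 exec 'MUL C, C'. After: A=1 B=4 C=0 D=0 ZF=1 PC=3
Step 12: PC=3 exec 'SUB D, D'. After: A=1 B=4 C=0 D=0 ZF=1 PC=4
Step 13: PC=4 exec 'SUB A, 1'. After: A=0 B=4 C=0 D=0 ZF=1 PC=5
Step 14: PC=5 exec 'JNZ 2'. After: A=0 B=4 C=0 D=0 ZF=1 PC=6
Step 15: PC=6 exec 'ADD B, 5'. After: A=0 B=9 C=0 D=0 ZF=0 PC=7
Step 16: PC=7 exec 'ADD A, 2'. After: A=2 B=9 C=0 D=0 ZF=0 PC=8
Step 17: PC=8 exec 'ADD A, 6'. After: A=8 B=9 C=0 D=0 ZF=0 PC=9
Step 18: PC=9 exec 'ADD D, 6'. After: A=8 B=9 C=0 D=6 ZF=0 PC=10
Step 19: PC=10 exec 'HALT'. After: A=8 B=9 C=0 D=6 ZF=0 PC=10 HALTED
Total instructions executed: 19

Answer: 19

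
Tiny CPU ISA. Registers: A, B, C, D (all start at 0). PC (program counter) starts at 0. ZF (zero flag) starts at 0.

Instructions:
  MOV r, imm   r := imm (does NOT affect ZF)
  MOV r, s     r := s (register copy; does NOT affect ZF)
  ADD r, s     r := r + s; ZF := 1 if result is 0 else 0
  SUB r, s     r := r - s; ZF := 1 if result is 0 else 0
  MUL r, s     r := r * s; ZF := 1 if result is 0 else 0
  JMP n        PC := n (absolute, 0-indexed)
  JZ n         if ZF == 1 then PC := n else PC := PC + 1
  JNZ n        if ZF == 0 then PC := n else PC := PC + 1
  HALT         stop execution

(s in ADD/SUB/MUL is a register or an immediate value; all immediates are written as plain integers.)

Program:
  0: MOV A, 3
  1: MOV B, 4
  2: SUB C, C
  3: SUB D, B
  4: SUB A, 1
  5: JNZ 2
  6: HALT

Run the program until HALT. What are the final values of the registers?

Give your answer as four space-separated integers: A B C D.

Answer: 0 4 0 -12

Derivation:
Step 1: PC=0 exec 'MOV A, 3'. After: A=3 B=0 C=0 D=0 ZF=0 PC=1
Step 2: PC=1 exec 'MOV B, 4'. After: A=3 B=4 C=0 D=0 ZF=0 PC=2
Step 3: PC=2 exec 'SUB C, C'. After: A=3 B=4 C=0 D=0 ZF=1 PC=3
Step 4: PC=3 exec 'SUB D, B'. After: A=3 B=4 C=0 D=-4 ZF=0 PC=4
Step 5: PC=4 exec 'SUB A, 1'. After: A=2 B=4 C=0 D=-4 ZF=0 PC=5
Step 6: PC=5 exec 'JNZ 2'. After: A=2 B=4 C=0 D=-4 ZF=0 PC=2
Step 7: PC=2 exec 'SUB C, C'. After: A=2 B=4 C=0 D=-4 ZF=1 PC=3
Step 8: PC=3 exec 'SUB D, B'. After: A=2 B=4 C=0 D=-8 ZF=0 PC=4
Step 9: PC=4 exec 'SUB A, 1'. After: A=1 B=4 C=0 D=-8 ZF=0 PC=5
Step 10: PC=5 exec 'JNZ 2'. After: A=1 B=4 C=0 D=-8 ZF=0 PC=2
Step 11: PC=2 exec 'SUB C, C'. After: A=1 B=4 C=0 D=-8 ZF=1 PC=3
Step 12: PC=3 exec 'SUB D, B'. After: A=1 B=4 C=0 D=-12 ZF=0 PC=4
Step 13: PC=4 exec 'SUB A, 1'. After: A=0 B=4 C=0 D=-12 ZF=1 PC=5
Step 14: PC=5 exec 'JNZ 2'. After: A=0 B=4 C=0 D=-12 ZF=1 PC=6
Step 15: PC=6 exec 'HALT'. After: A=0 B=4 C=0 D=-12 ZF=1 PC=6 HALTED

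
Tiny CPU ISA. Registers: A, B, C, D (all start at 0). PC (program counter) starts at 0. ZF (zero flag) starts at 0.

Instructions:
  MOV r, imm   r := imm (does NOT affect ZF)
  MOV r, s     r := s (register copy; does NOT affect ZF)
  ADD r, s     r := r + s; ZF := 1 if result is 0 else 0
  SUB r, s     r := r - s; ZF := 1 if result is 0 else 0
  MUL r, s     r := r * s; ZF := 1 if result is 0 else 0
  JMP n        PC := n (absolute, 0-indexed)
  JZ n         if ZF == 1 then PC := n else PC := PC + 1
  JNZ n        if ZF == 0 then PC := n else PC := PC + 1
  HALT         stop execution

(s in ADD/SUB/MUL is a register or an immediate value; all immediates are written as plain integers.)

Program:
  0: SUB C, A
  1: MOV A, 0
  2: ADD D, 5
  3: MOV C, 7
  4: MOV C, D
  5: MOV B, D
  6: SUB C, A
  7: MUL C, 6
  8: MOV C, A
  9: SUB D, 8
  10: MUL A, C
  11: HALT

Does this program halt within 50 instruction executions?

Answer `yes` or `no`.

Answer: yes

Derivation:
Step 1: PC=0 exec 'SUB C, A'. After: A=0 B=0 C=0 D=0 ZF=1 PC=1
Step 2: PC=1 exec 'MOV A, 0'. After: A=0 B=0 C=0 D=0 ZF=1 PC=2
Step 3: PC=2 exec 'ADD D, 5'. After: A=0 B=0 C=0 D=5 ZF=0 PC=3
Step 4: PC=3 exec 'MOV C, 7'. After: A=0 B=0 C=7 D=5 ZF=0 PC=4
Step 5: PC=4 exec 'MOV C, D'. After: A=0 B=0 C=5 D=5 ZF=0 PC=5
Step 6: PC=5 exec 'MOV B, D'. After: A=0 B=5 C=5 D=5 ZF=0 PC=6
Step 7: PC=6 exec 'SUB C, A'. After: A=0 B=5 C=5 D=5 ZF=0 PC=7
Step 8: PC=7 exec 'MUL C, 6'. After: A=0 B=5 C=30 D=5 ZF=0 PC=8
Step 9: PC=8 exec 'MOV C, A'. After: A=0 B=5 C=0 D=5 ZF=0 PC=9
Step 10: PC=9 exec 'SUB D, 8'. After: A=0 B=5 C=0 D=-3 ZF=0 PC=10
Step 11: PC=10 exec 'MUL A, C'. After: A=0 B=5 C=0 D=-3 ZF=1 PC=11
Step 12: PC=11 exec 'HALT'. After: A=0 B=5 C=0 D=-3 ZF=1 PC=11 HALTED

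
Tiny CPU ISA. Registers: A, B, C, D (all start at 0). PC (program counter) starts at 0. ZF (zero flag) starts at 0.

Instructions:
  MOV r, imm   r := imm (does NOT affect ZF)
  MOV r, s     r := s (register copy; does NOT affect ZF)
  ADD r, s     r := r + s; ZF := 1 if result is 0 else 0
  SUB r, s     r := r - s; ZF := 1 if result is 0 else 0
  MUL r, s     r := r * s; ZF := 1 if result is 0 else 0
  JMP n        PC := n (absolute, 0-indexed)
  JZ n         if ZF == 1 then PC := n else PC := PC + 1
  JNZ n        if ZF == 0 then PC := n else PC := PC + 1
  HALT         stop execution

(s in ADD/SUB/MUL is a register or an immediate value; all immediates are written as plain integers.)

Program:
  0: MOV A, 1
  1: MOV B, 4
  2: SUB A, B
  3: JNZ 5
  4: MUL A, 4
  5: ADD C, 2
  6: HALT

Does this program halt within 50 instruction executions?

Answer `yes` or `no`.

Answer: yes

Derivation:
Step 1: PC=0 exec 'MOV A, 1'. After: A=1 B=0 C=0 D=0 ZF=0 PC=1
Step 2: PC=1 exec 'MOV B, 4'. After: A=1 B=4 C=0 D=0 ZF=0 PC=2
Step 3: PC=2 exec 'SUB A, B'. After: A=-3 B=4 C=0 D=0 ZF=0 PC=3
Step 4: PC=3 exec 'JNZ 5'. After: A=-3 B=4 C=0 D=0 ZF=0 PC=5
Step 5: PC=5 exec 'ADD C, 2'. After: A=-3 B=4 C=2 D=0 ZF=0 PC=6
Step 6: PC=6 exec 'HALT'. After: A=-3 B=4 C=2 D=0 ZF=0 PC=6 HALTED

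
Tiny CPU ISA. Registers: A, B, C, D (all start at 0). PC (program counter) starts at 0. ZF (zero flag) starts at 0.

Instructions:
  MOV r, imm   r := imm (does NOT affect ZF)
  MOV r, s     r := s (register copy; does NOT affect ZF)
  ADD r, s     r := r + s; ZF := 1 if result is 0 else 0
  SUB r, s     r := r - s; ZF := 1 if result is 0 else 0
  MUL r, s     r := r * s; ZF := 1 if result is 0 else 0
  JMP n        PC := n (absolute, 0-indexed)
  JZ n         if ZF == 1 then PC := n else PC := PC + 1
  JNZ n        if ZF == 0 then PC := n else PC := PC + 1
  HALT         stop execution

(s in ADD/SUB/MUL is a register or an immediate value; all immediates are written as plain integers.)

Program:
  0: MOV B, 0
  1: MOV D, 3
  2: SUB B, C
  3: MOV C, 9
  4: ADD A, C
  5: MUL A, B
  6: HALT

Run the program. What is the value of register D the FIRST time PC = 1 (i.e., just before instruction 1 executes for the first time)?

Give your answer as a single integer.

Step 1: PC=0 exec 'MOV B, 0'. After: A=0 B=0 C=0 D=0 ZF=0 PC=1
First time PC=1: D=0

0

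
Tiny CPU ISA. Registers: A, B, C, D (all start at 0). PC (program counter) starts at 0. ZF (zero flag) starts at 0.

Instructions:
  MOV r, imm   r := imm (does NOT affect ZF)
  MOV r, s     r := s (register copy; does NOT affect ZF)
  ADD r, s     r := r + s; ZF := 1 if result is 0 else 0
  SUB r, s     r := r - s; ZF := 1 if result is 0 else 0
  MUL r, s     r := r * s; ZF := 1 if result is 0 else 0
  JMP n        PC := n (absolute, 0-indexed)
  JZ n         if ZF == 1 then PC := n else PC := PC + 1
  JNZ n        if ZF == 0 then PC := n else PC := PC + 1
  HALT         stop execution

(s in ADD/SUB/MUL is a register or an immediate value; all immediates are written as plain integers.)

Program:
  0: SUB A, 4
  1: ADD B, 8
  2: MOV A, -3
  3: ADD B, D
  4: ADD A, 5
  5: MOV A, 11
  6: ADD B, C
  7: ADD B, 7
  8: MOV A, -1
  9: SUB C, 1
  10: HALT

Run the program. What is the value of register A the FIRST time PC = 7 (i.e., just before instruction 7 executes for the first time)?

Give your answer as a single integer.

Step 1: PC=0 exec 'SUB A, 4'. After: A=-4 B=0 C=0 D=0 ZF=0 PC=1
Step 2: PC=1 exec 'ADD B, 8'. After: A=-4 B=8 C=0 D=0 ZF=0 PC=2
Step 3: PC=2 exec 'MOV A, -3'. After: A=-3 B=8 C=0 D=0 ZF=0 PC=3
Step 4: PC=3 exec 'ADD B, D'. After: A=-3 B=8 C=0 D=0 ZF=0 PC=4
Step 5: PC=4 exec 'ADD A, 5'. After: A=2 B=8 C=0 D=0 ZF=0 PC=5
Step 6: PC=5 exec 'MOV A, 11'. After: A=11 B=8 C=0 D=0 ZF=0 PC=6
Step 7: PC=6 exec 'ADD B, C'. After: A=11 B=8 C=0 D=0 ZF=0 PC=7
First time PC=7: A=11

11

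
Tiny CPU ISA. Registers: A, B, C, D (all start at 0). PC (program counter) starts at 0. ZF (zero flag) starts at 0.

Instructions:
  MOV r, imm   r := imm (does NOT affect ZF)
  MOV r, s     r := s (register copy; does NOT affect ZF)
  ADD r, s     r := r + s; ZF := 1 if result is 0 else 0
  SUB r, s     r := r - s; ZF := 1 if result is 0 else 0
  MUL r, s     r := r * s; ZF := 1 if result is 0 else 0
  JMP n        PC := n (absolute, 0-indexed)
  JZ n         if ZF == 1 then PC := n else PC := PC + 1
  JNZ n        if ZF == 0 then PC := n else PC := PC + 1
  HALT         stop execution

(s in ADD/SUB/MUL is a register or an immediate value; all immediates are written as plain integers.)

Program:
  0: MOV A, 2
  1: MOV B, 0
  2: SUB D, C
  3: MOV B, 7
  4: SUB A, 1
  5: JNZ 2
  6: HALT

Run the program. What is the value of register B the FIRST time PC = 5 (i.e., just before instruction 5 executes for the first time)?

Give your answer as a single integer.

Step 1: PC=0 exec 'MOV A, 2'. After: A=2 B=0 C=0 D=0 ZF=0 PC=1
Step 2: PC=1 exec 'MOV B, 0'. After: A=2 B=0 C=0 D=0 ZF=0 PC=2
Step 3: PC=2 exec 'SUB D, C'. After: A=2 B=0 C=0 D=0 ZF=1 PC=3
Step 4: PC=3 exec 'MOV B, 7'. After: A=2 B=7 C=0 D=0 ZF=1 PC=4
Step 5: PC=4 exec 'SUB A, 1'. After: A=1 B=7 C=0 D=0 ZF=0 PC=5
First time PC=5: B=7

7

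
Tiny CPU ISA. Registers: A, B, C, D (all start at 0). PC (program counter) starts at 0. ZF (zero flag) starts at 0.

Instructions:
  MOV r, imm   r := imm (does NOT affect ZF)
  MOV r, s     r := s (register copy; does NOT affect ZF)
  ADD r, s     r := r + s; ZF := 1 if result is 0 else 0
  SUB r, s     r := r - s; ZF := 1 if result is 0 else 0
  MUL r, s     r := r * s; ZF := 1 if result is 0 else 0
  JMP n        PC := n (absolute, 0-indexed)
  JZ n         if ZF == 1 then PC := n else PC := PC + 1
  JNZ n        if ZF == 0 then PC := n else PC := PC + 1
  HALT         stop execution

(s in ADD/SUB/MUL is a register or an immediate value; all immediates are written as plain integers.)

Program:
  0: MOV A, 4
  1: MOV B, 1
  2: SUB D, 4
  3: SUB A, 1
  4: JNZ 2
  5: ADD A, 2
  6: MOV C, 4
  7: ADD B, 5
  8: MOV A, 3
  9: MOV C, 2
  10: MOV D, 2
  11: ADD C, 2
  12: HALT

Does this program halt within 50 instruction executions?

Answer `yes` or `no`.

Answer: yes

Derivation:
Step 1: PC=0 exec 'MOV A, 4'. After: A=4 B=0 C=0 D=0 ZF=0 PC=1
Step 2: PC=1 exec 'MOV B, 1'. After: A=4 B=1 C=0 D=0 ZF=0 PC=2
Step 3: PC=2 exec 'SUB D, 4'. After: A=4 B=1 C=0 D=-4 ZF=0 PC=3
Step 4: PC=3 exec 'SUB A, 1'. After: A=3 B=1 C=0 D=-4 ZF=0 PC=4
Step 5: PC=4 exec 'JNZ 2'. After: A=3 B=1 C=0 D=-4 ZF=0 PC=2
Step 6: PC=2 exec 'SUB D, 4'. After: A=3 B=1 C=0 D=-8 ZF=0 PC=3
Step 7: PC=3 exec 'SUB A, 1'. After: A=2 B=1 C=0 D=-8 ZF=0 PC=4
Step 8: PC=4 exec 'JNZ 2'. After: A=2 B=1 C=0 D=-8 ZF=0 PC=2
Step 9: PC=2 exec 'SUB D, 4'. After: A=2 B=1 C=0 D=-12 ZF=0 PC=3
Step 10: PC=3 exec 'SUB A, 1'. After: A=1 B=1 C=0 D=-12 ZF=0 PC=4
Step 11: PC=4 exec 'JNZ 2'. After: A=1 B=1 C=0 D=-12 ZF=0 PC=2
Step 12: PC=2 exec 'SUB D, 4'. After: A=1 B=1 C=0 D=-16 ZF=0 PC=3
Step 13: PC=3 exec 'SUB A, 1'. After: A=0 B=1 C=0 D=-16 ZF=1 PC=4
Step 14: PC=4 exec 'JNZ 2'. After: A=0 B=1 C=0 D=-16 ZF=1 PC=5
Step 15: PC=5 exec 'ADD A, 2'. After: A=2 B=1 C=0 D=-16 ZF=0 PC=6
Step 16: PC=6 exec 'MOV C, 4'. After: A=2 B=1 C=4 D=-16 ZF=0 PC=7
Step 17: PC=7 exec 'ADD B, 5'. After: A=2 B=6 C=4 D=-16 ZF=0 PC=8
Step 18: PC=8 exec 'MOV A, 3'. After: A=3 B=6 C=4 D=-16 ZF=0 PC=9
Step 19: PC=9 exec 'MOV C, 2'. After: A=3 B=6 C=2 D=-16 ZF=0 PC=10
Step 20: PC=10 exec 'MOV D, 2'. After: A=3 B=6 C=2 D=2 ZF=0 PC=11
Step 21: PC=11 exec 'ADD C, 2'. After: A=3 B=6 C=4 D=2 ZF=0 PC=12
Step 22: PC=12 exec 'HALT'. After: A=3 B=6 C=4 D=2 ZF=0 PC=12 HALTED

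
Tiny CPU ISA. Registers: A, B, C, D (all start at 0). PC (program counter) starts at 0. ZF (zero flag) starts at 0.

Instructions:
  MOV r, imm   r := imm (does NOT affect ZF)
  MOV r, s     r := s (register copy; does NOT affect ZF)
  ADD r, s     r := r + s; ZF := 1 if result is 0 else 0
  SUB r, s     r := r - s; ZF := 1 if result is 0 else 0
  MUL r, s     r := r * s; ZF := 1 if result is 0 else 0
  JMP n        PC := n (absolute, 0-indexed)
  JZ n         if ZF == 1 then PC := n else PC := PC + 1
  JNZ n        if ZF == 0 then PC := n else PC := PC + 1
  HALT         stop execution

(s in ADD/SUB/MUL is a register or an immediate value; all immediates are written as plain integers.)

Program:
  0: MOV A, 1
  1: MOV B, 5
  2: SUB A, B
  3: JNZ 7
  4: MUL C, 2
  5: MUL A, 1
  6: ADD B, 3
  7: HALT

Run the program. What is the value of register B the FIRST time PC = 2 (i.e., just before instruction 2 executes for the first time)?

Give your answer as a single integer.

Step 1: PC=0 exec 'MOV A, 1'. After: A=1 B=0 C=0 D=0 ZF=0 PC=1
Step 2: PC=1 exec 'MOV B, 5'. After: A=1 B=5 C=0 D=0 ZF=0 PC=2
First time PC=2: B=5

5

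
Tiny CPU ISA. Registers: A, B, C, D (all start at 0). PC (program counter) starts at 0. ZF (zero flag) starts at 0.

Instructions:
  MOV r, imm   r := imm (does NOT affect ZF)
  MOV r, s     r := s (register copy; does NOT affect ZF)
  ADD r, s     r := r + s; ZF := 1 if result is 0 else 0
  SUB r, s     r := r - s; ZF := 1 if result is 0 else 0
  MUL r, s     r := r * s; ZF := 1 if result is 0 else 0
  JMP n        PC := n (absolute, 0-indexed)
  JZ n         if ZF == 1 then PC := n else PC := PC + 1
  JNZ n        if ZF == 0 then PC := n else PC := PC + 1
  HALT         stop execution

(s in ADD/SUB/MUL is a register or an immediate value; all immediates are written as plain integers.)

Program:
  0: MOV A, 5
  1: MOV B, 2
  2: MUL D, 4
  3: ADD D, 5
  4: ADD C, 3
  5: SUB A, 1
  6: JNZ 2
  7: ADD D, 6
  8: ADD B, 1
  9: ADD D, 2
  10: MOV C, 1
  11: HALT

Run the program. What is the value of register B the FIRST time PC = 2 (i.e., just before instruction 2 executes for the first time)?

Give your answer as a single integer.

Step 1: PC=0 exec 'MOV A, 5'. After: A=5 B=0 C=0 D=0 ZF=0 PC=1
Step 2: PC=1 exec 'MOV B, 2'. After: A=5 B=2 C=0 D=0 ZF=0 PC=2
First time PC=2: B=2

2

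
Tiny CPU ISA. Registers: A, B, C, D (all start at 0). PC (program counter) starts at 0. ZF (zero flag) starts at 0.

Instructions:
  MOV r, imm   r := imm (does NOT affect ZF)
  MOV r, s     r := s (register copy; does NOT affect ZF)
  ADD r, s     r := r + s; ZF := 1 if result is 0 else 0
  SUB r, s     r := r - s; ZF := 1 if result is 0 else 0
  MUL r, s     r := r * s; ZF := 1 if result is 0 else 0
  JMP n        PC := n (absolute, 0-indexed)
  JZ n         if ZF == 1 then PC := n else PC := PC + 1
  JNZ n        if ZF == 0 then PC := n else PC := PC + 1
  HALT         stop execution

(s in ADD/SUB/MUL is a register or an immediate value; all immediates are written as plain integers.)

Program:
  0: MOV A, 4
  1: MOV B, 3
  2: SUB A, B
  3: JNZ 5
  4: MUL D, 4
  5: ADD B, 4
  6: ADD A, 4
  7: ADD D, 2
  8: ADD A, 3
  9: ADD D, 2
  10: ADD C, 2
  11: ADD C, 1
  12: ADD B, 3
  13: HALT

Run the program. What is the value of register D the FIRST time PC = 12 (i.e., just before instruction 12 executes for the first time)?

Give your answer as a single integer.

Step 1: PC=0 exec 'MOV A, 4'. After: A=4 B=0 C=0 D=0 ZF=0 PC=1
Step 2: PC=1 exec 'MOV B, 3'. After: A=4 B=3 C=0 D=0 ZF=0 PC=2
Step 3: PC=2 exec 'SUB A, B'. After: A=1 B=3 C=0 D=0 ZF=0 PC=3
Step 4: PC=3 exec 'JNZ 5'. After: A=1 B=3 C=0 D=0 ZF=0 PC=5
Step 5: PC=5 exec 'ADD B, 4'. After: A=1 B=7 C=0 D=0 ZF=0 PC=6
Step 6: PC=6 exec 'ADD A, 4'. After: A=5 B=7 C=0 D=0 ZF=0 PC=7
Step 7: PC=7 exec 'ADD D, 2'. After: A=5 B=7 C=0 D=2 ZF=0 PC=8
Step 8: PC=8 exec 'ADD A, 3'. After: A=8 B=7 C=0 D=2 ZF=0 PC=9
Step 9: PC=9 exec 'ADD D, 2'. After: A=8 B=7 C=0 D=4 ZF=0 PC=10
Step 10: PC=10 exec 'ADD C, 2'. After: A=8 B=7 C=2 D=4 ZF=0 PC=11
Step 11: PC=11 exec 'ADD C, 1'. After: A=8 B=7 C=3 D=4 ZF=0 PC=12
First time PC=12: D=4

4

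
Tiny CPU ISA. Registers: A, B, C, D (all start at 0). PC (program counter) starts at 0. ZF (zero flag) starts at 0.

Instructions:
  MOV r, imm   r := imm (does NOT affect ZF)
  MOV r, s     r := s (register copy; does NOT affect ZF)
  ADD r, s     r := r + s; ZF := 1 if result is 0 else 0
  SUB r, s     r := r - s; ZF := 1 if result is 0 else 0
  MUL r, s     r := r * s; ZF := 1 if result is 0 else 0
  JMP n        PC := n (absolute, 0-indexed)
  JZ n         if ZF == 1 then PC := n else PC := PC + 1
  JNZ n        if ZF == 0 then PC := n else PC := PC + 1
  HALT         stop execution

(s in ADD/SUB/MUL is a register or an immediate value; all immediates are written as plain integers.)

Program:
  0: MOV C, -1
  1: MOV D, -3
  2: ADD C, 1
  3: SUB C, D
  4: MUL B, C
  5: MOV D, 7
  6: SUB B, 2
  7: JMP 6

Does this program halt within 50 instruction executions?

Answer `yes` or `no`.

Answer: no

Derivation:
Step 1: PC=0 exec 'MOV C, -1'. After: A=0 B=0 C=-1 D=0 ZF=0 PC=1
Step 2: PC=1 exec 'MOV D, -3'. After: A=0 B=0 C=-1 D=-3 ZF=0 PC=2
Step 3: PC=2 exec 'ADD C, 1'. After: A=0 B=0 C=0 D=-3 ZF=1 PC=3
Step 4: PC=3 exec 'SUB C, D'. After: A=0 B=0 C=3 D=-3 ZF=0 PC=4
Step 5: PC=4 exec 'MUL B, C'. After: A=0 B=0 C=3 D=-3 ZF=1 PC=5
Step 6: PC=5 exec 'MOV D, 7'. After: A=0 B=0 C=3 D=7 ZF=1 PC=6
Step 7: PC=6 exec 'SUB B, 2'. After: A=0 B=-2 C=3 D=7 ZF=0 PC=7
Step 8: PC=7 exec 'JMP 6'. After: A=0 B=-2 C=3 D=7 ZF=0 PC=6
Step 9: PC=6 exec 'SUB B, 2'. After: A=0 B=-4 C=3 D=7 ZF=0 PC=7
Step 10: PC=7 exec 'JMP 6'. After: A=0 B=-4 C=3 D=7 ZF=0 PC=6
Step 11: PC=6 exec 'SUB B, 2'. After: A=0 B=-6 C=3 D=7 ZF=0 PC=7
Step 12: PC=7 exec 'JMP 6'. After: A=0 B=-6 C=3 D=7 ZF=0 PC=6
Step 13: PC=6 exec 'SUB B, 2'. After: A=0 B=-8 C=3 D=7 ZF=0 PC=7
Step 14: PC=7 exec 'JMP 6'. After: A=0 B=-8 C=3 D=7 ZF=0 PC=6
Step 15: PC=6 exec 'SUB B, 2'. After: A=0 B=-10 C=3 D=7 ZF=0 PC=7
After 50 steps: not halted. PC revisits the same instructions with no path to HALT; will never halt.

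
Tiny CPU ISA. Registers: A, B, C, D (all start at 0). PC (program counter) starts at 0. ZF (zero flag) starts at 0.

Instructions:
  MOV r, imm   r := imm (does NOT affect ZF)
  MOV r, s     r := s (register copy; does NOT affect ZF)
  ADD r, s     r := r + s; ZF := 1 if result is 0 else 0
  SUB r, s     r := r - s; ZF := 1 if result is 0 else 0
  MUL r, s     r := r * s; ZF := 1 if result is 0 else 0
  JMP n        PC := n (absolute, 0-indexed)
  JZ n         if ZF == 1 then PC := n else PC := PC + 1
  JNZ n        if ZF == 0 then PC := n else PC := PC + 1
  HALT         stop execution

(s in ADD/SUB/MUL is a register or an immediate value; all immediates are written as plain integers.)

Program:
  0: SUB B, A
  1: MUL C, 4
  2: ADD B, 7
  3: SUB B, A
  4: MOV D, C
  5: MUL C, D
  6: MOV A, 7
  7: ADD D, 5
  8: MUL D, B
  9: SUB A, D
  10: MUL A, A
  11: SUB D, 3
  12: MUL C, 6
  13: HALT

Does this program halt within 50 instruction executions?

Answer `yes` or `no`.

Answer: yes

Derivation:
Step 1: PC=0 exec 'SUB B, A'. After: A=0 B=0 C=0 D=0 ZF=1 PC=1
Step 2: PC=1 exec 'MUL C, 4'. After: A=0 B=0 C=0 D=0 ZF=1 PC=2
Step 3: PC=2 exec 'ADD B, 7'. After: A=0 B=7 C=0 D=0 ZF=0 PC=3
Step 4: PC=3 exec 'SUB B, A'. After: A=0 B=7 C=0 D=0 ZF=0 PC=4
Step 5: PC=4 exec 'MOV D, C'. After: A=0 B=7 C=0 D=0 ZF=0 PC=5
Step 6: PC=5 exec 'MUL C, D'. After: A=0 B=7 C=0 D=0 ZF=1 PC=6
Step 7: PC=6 exec 'MOV A, 7'. After: A=7 B=7 C=0 D=0 ZF=1 PC=7
Step 8: PC=7 exec 'ADD D, 5'. After: A=7 B=7 C=0 D=5 ZF=0 PC=8
Step 9: PC=8 exec 'MUL D, B'. After: A=7 B=7 C=0 D=35 ZF=0 PC=9
Step 10: PC=9 exec 'SUB A, D'. After: A=-28 B=7 C=0 D=35 ZF=0 PC=10
Step 11: PC=10 exec 'MUL A, A'. After: A=784 B=7 C=0 D=35 ZF=0 PC=11
Step 12: PC=11 exec 'SUB D, 3'. After: A=784 B=7 C=0 D=32 ZF=0 PC=12
Step 13: PC=12 exec 'MUL C, 6'. After: A=784 B=7 C=0 D=32 ZF=1 PC=13
Step 14: PC=13 exec 'HALT'. After: A=784 B=7 C=0 D=32 ZF=1 PC=13 HALTED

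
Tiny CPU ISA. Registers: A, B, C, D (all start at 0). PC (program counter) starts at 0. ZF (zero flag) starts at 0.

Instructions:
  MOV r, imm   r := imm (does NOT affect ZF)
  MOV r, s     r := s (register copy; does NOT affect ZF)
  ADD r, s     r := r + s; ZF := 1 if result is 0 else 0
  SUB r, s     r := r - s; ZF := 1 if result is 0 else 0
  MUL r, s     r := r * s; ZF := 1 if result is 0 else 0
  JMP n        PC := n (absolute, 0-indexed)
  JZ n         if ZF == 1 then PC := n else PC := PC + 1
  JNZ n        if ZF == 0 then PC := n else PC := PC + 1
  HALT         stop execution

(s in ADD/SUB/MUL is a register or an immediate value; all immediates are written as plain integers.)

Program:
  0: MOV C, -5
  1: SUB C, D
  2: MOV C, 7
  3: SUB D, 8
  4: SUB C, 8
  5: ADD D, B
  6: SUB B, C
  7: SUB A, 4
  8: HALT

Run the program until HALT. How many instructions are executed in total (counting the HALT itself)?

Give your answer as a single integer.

Step 1: PC=0 exec 'MOV C, -5'. After: A=0 B=0 C=-5 D=0 ZF=0 PC=1
Step 2: PC=1 exec 'SUB C, D'. After: A=0 B=0 C=-5 D=0 ZF=0 PC=2
Step 3: PC=2 exec 'MOV C, 7'. After: A=0 B=0 C=7 D=0 ZF=0 PC=3
Step 4: PC=3 exec 'SUB D, 8'. After: A=0 B=0 C=7 D=-8 ZF=0 PC=4
Step 5: PC=4 exec 'SUB C, 8'. After: A=0 B=0 C=-1 D=-8 ZF=0 PC=5
Step 6: PC=5 exec 'ADD D, B'. After: A=0 B=0 C=-1 D=-8 ZF=0 PC=6
Step 7: PC=6 exec 'SUB B, C'. After: A=0 B=1 C=-1 D=-8 ZF=0 PC=7
Step 8: PC=7 exec 'SUB A, 4'. After: A=-4 B=1 C=-1 D=-8 ZF=0 PC=8
Step 9: PC=8 exec 'HALT'. After: A=-4 B=1 C=-1 D=-8 ZF=0 PC=8 HALTED
Total instructions executed: 9

Answer: 9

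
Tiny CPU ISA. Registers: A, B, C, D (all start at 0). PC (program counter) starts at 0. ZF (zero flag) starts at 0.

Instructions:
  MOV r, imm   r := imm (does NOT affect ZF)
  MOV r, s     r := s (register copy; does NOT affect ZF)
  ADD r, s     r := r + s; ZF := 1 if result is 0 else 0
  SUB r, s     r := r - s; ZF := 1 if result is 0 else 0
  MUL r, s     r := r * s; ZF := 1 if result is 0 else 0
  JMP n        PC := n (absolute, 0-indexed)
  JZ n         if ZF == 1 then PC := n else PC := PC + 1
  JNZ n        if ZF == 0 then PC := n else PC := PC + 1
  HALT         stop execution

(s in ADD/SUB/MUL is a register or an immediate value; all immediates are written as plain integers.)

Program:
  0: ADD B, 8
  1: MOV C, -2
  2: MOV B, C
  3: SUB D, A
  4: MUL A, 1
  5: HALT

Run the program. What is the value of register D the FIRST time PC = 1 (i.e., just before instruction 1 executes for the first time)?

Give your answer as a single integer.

Step 1: PC=0 exec 'ADD B, 8'. After: A=0 B=8 C=0 D=0 ZF=0 PC=1
First time PC=1: D=0

0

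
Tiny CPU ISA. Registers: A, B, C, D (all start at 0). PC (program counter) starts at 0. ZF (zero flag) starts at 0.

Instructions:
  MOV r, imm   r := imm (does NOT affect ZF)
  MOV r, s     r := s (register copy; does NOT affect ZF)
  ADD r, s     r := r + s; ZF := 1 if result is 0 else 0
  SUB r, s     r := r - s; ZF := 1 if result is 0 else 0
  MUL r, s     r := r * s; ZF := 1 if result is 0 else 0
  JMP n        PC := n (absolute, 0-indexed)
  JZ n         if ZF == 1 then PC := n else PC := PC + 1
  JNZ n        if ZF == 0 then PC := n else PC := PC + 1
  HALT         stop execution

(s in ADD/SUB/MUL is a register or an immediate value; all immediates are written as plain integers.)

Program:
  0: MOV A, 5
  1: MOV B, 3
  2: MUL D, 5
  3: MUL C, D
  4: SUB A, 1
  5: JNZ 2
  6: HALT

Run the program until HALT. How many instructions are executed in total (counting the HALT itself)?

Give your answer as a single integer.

Answer: 23

Derivation:
Step 1: PC=0 exec 'MOV A, 5'. After: A=5 B=0 C=0 D=0 ZF=0 PC=1
Step 2: PC=1 exec 'MOV B, 3'. After: A=5 B=3 C=0 D=0 ZF=0 PC=2
Step 3: PC=2 exec 'MUL D, 5'. After: A=5 B=3 C=0 D=0 ZF=1 PC=3
Step 4: PC=3 exec 'MUL C, D'. After: A=5 B=3 C=0 D=0 ZF=1 PC=4
Step 5: PC=4 exec 'SUB A, 1'. After: A=4 B=3 C=0 D=0 ZF=0 PC=5
Step 6: PC=5 exec 'JNZ 2'. After: A=4 B=3 C=0 D=0 ZF=0 PC=2
Step 7: PC=2 exec 'MUL D, 5'. After: A=4 B=3 C=0 D=0 ZF=1 PC=3
Step 8: PC=3 exec 'MUL C, D'. After: A=4 B=3 C=0 D=0 ZF=1 PC=4
Step 9: PC=4 exec 'SUB A, 1'. After: A=3 B=3 C=0 D=0 ZF=0 PC=5
Step 10: PC=5 exec 'JNZ 2'. After: A=3 B=3 C=0 D=0 ZF=0 PC=2
Step 11: PC=2 exec 'MUL D, 5'. After: A=3 B=3 C=0 D=0 ZF=1 PC=3
Step 12: PC=3 exec 'MUL C, D'. After: A=3 B=3 C=0 D=0 ZF=1 PC=4
Step 13: PC=4 exec 'SUB A, 1'. After: A=2 B=3 C=0 D=0 ZF=0 PC=5
Step 14: PC=5 exec 'JNZ 2'. After: A=2 B=3 C=0 D=0 ZF=0 PC=2
Step 15: PC=2 exec 'MUL D, 5'. After: A=2 B=3 C=0 D=0 ZF=1 PC=3
Step 16: PC=3 exec 'MUL C, D'. After: A=2 B=3 C=0 D=0 ZF=1 PC=4
Step 17: PC=4 exec 'SUB A, 1'. After: A=1 B=3 C=0 D=0 ZF=0 PC=5
Step 18: PC=5 exec 'JNZ 2'. After: A=1 B=3 C=0 D=0 ZF=0 PC=2
Step 19: PC=2 exec 'MUL D, 5'. After: A=1 B=3 C=0 D=0 ZF=1 PC=3
Step 20: PC=3 exec 'MUL C, D'. After: A=1 B=3 C=0 D=0 ZF=1 PC=4
Step 21: PC=4 exec 'SUB A, 1'. After: A=0 B=3 C=0 D=0 ZF=1 PC=5
Step 22: PC=5 exec 'JNZ 2'. After: A=0 B=3 C=0 D=0 ZF=1 PC=6
Step 23: PC=6 exec 'HALT'. After: A=0 B=3 C=0 D=0 ZF=1 PC=6 HALTED
Total instructions executed: 23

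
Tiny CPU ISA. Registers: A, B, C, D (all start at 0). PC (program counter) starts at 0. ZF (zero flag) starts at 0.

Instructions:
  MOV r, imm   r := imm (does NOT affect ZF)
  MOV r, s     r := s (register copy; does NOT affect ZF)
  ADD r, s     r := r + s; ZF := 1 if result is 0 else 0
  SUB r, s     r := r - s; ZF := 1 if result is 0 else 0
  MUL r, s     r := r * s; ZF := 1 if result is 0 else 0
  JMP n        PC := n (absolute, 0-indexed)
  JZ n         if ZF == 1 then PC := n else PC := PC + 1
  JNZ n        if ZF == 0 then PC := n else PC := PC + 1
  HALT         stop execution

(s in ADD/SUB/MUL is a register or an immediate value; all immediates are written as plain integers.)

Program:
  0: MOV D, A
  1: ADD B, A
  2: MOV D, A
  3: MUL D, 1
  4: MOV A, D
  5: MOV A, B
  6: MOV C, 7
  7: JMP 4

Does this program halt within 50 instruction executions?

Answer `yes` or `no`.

Step 1: PC=0 exec 'MOV D, A'. After: A=0 B=0 C=0 D=0 ZF=0 PC=1
Step 2: PC=1 exec 'ADD B, A'. After: A=0 B=0 C=0 D=0 ZF=1 PC=2
Step 3: PC=2 exec 'MOV D, A'. After: A=0 B=0 C=0 D=0 ZF=1 PC=3
Step 4: PC=3 exec 'MUL D, 1'. After: A=0 B=0 C=0 D=0 ZF=1 PC=4
Step 5: PC=4 exec 'MOV A, D'. After: A=0 B=0 C=0 D=0 ZF=1 PC=5
Step 6: PC=5 exec 'MOV A, B'. After: A=0 B=0 C=0 D=0 ZF=1 PC=6
Step 7: PC=6 exec 'MOV C, 7'. After: A=0 B=0 C=7 D=0 ZF=1 PC=7
Step 8: PC=7 exec 'JMP 4'. After: A=0 B=0 C=7 D=0 ZF=1 PC=4
Step 9: PC=4 exec 'MOV A, D'. After: A=0 B=0 C=7 D=0 ZF=1 PC=5
Step 10: PC=5 exec 'MOV A, B'. After: A=0 B=0 C=7 D=0 ZF=1 PC=6
Step 11: PC=6 exec 'MOV C, 7'. After: A=0 B=0 C=7 D=0 ZF=1 PC=7
State after step 11 equals state after step 7: the program is in a cycle of length 4 and will never halt.

Answer: no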